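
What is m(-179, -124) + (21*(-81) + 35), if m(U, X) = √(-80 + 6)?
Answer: -1666 + I*√74 ≈ -1666.0 + 8.6023*I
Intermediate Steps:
m(U, X) = I*√74 (m(U, X) = √(-74) = I*√74)
m(-179, -124) + (21*(-81) + 35) = I*√74 + (21*(-81) + 35) = I*√74 + (-1701 + 35) = I*√74 - 1666 = -1666 + I*√74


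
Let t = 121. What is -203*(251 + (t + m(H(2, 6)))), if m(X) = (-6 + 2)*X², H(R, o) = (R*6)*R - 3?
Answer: 282576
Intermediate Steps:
H(R, o) = -3 + 6*R² (H(R, o) = (6*R)*R - 3 = 6*R² - 3 = -3 + 6*R²)
m(X) = -4*X²
-203*(251 + (t + m(H(2, 6)))) = -203*(251 + (121 - 4*(-3 + 6*2²)²)) = -203*(251 + (121 - 4*(-3 + 6*4)²)) = -203*(251 + (121 - 4*(-3 + 24)²)) = -203*(251 + (121 - 4*21²)) = -203*(251 + (121 - 4*441)) = -203*(251 + (121 - 1764)) = -203*(251 - 1643) = -203*(-1392) = 282576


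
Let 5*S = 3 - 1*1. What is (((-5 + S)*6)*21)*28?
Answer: -81144/5 ≈ -16229.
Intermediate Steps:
S = 2/5 (S = (3 - 1*1)/5 = (3 - 1)/5 = (1/5)*2 = 2/5 ≈ 0.40000)
(((-5 + S)*6)*21)*28 = (((-5 + 2/5)*6)*21)*28 = (-23/5*6*21)*28 = -138/5*21*28 = -2898/5*28 = -81144/5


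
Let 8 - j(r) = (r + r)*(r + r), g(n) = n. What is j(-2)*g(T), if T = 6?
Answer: -48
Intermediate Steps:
j(r) = 8 - 4*r**2 (j(r) = 8 - (r + r)*(r + r) = 8 - 2*r*2*r = 8 - 4*r**2)
j(-2)*g(T) = (8 - 4*(-2)**2)*6 = (8 - 4*4)*6 = (8 - 16)*6 = -8*6 = -48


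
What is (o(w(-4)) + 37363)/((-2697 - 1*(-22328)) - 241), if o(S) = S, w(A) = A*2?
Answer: 7471/3878 ≈ 1.9265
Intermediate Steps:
w(A) = 2*A
(o(w(-4)) + 37363)/((-2697 - 1*(-22328)) - 241) = (2*(-4) + 37363)/((-2697 - 1*(-22328)) - 241) = (-8 + 37363)/((-2697 + 22328) - 241) = 37355/(19631 - 241) = 37355/19390 = 37355*(1/19390) = 7471/3878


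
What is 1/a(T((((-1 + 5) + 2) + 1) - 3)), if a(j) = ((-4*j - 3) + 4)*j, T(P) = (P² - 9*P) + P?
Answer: -1/1040 ≈ -0.00096154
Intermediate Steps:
T(P) = P² - 8*P
a(j) = j*(1 - 4*j) (a(j) = ((-3 - 4*j) + 4)*j = (1 - 4*j)*j = j*(1 - 4*j))
1/a(T((((-1 + 5) + 2) + 1) - 3)) = 1/((((((-1 + 5) + 2) + 1) - 3)*(-8 + ((((-1 + 5) + 2) + 1) - 3)))*(1 - 4*((((-1 + 5) + 2) + 1) - 3)*(-8 + ((((-1 + 5) + 2) + 1) - 3)))) = 1/(((((4 + 2) + 1) - 3)*(-8 + (((4 + 2) + 1) - 3)))*(1 - 4*(((4 + 2) + 1) - 3)*(-8 + (((4 + 2) + 1) - 3)))) = 1/((((6 + 1) - 3)*(-8 + ((6 + 1) - 3)))*(1 - 4*((6 + 1) - 3)*(-8 + ((6 + 1) - 3)))) = 1/(((7 - 3)*(-8 + (7 - 3)))*(1 - 4*(7 - 3)*(-8 + (7 - 3)))) = 1/((4*(-8 + 4))*(1 - 16*(-8 + 4))) = 1/((4*(-4))*(1 - 16*(-4))) = 1/(-16*(1 - 4*(-16))) = 1/(-16*(1 + 64)) = 1/(-16*65) = 1/(-1040) = -1/1040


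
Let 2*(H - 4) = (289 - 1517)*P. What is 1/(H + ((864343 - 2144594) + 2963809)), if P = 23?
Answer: 1/1669440 ≈ 5.9900e-7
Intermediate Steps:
H = -14118 (H = 4 + ((289 - 1517)*23)/2 = 4 + (-1228*23)/2 = 4 + (½)*(-28244) = 4 - 14122 = -14118)
1/(H + ((864343 - 2144594) + 2963809)) = 1/(-14118 + ((864343 - 2144594) + 2963809)) = 1/(-14118 + (-1280251 + 2963809)) = 1/(-14118 + 1683558) = 1/1669440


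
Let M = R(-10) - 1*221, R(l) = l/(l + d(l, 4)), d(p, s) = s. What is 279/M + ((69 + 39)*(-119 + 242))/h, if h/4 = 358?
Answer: 471393/58891 ≈ 8.0045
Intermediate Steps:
h = 1432 (h = 4*358 = 1432)
R(l) = l/(4 + l) (R(l) = l/(l + 4) = l/(4 + l))
M = -658/3 (M = -10/(4 - 10) - 1*221 = -10/(-6) - 221 = -10*(-⅙) - 221 = 5/3 - 221 = -658/3 ≈ -219.33)
279/M + ((69 + 39)*(-119 + 242))/h = 279/(-658/3) + ((69 + 39)*(-119 + 242))/1432 = 279*(-3/658) + (108*123)*(1/1432) = -837/658 + 13284*(1/1432) = -837/658 + 3321/358 = 471393/58891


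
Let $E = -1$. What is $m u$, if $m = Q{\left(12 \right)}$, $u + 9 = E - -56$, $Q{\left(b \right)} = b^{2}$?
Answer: $6624$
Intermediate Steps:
$u = 46$ ($u = -9 - -55 = -9 + \left(-1 + 56\right) = -9 + 55 = 46$)
$m = 144$ ($m = 12^{2} = 144$)
$m u = 144 \cdot 46 = 6624$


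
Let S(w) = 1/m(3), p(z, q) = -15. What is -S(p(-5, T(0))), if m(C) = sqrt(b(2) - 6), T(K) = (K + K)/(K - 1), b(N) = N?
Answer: I/2 ≈ 0.5*I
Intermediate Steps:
T(K) = 2*K/(-1 + K) (T(K) = (2*K)/(-1 + K) = 2*K/(-1 + K))
m(C) = 2*I (m(C) = sqrt(2 - 6) = sqrt(-4) = 2*I)
S(w) = -I/2 (S(w) = 1/(2*I) = -I/2)
-S(p(-5, T(0))) = -(-1)*I/2 = I/2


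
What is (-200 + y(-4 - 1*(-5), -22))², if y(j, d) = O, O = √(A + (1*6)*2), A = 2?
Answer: (200 - √14)² ≈ 38517.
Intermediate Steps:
O = √14 (O = √(2 + (1*6)*2) = √(2 + 6*2) = √(2 + 12) = √14 ≈ 3.7417)
y(j, d) = √14
(-200 + y(-4 - 1*(-5), -22))² = (-200 + √14)²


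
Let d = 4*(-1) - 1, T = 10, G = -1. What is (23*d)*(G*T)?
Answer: 1150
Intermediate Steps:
d = -5 (d = -4 - 1 = -5)
(23*d)*(G*T) = (23*(-5))*(-1*10) = -115*(-10) = 1150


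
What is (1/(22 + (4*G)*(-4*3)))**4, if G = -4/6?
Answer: 1/8503056 ≈ 1.1760e-7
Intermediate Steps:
G = -2/3 (G = -4*1/6 = -2/3 ≈ -0.66667)
(1/(22 + (4*G)*(-4*3)))**4 = (1/(22 + (4*(-2/3))*(-4*3)))**4 = (1/(22 - 8/3*(-12)))**4 = (1/(22 + 32))**4 = (1/54)**4 = 1/8503056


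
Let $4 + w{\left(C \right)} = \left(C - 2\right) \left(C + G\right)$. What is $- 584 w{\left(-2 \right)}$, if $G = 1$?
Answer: $0$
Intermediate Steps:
$w{\left(C \right)} = -4 + \left(1 + C\right) \left(-2 + C\right)$ ($w{\left(C \right)} = -4 + \left(C - 2\right) \left(C + 1\right) = -4 + \left(-2 + C\right) \left(1 + C\right) = -4 + \left(1 + C\right) \left(-2 + C\right)$)
$- 584 w{\left(-2 \right)} = - 584 \left(-6 + \left(-2\right)^{2} - -2\right) = - 584 \left(-6 + 4 + 2\right) = \left(-584\right) 0 = 0$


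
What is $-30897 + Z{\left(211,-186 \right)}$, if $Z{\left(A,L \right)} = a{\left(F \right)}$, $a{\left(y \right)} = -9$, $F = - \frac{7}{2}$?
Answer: $-30906$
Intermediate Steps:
$F = - \frac{7}{2}$ ($F = \left(-7\right) \frac{1}{2} = - \frac{7}{2} \approx -3.5$)
$Z{\left(A,L \right)} = -9$
$-30897 + Z{\left(211,-186 \right)} = -30897 - 9 = -30906$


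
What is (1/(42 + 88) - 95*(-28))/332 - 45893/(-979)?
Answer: 2319281059/42253640 ≈ 54.890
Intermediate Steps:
(1/(42 + 88) - 95*(-28))/332 - 45893/(-979) = (1/130 + 2660)*(1/332) - 45893*(-1/979) = (1/130 + 2660)*(1/332) + 45893/979 = (345801/130)*(1/332) + 45893/979 = 345801/43160 + 45893/979 = 2319281059/42253640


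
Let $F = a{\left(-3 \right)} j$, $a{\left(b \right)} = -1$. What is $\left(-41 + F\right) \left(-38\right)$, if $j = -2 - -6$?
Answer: $1710$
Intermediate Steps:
$j = 4$ ($j = -2 + 6 = 4$)
$F = -4$ ($F = \left(-1\right) 4 = -4$)
$\left(-41 + F\right) \left(-38\right) = \left(-41 - 4\right) \left(-38\right) = \left(-45\right) \left(-38\right) = 1710$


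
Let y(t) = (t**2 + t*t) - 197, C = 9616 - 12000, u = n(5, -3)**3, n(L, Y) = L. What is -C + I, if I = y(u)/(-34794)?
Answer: 27639281/11598 ≈ 2383.1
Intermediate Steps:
u = 125 (u = 5**3 = 125)
C = -2384
y(t) = -197 + 2*t**2 (y(t) = (t**2 + t**2) - 197 = 2*t**2 - 197 = -197 + 2*t**2)
I = -10351/11598 (I = (-197 + 2*125**2)/(-34794) = (-197 + 2*15625)*(-1/34794) = (-197 + 31250)*(-1/34794) = 31053*(-1/34794) = -10351/11598 ≈ -0.89248)
-C + I = -1*(-2384) - 10351/11598 = 2384 - 10351/11598 = 27639281/11598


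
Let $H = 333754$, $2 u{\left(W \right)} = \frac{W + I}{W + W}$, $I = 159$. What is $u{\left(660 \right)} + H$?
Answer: $\frac{293703793}{880} \approx 3.3375 \cdot 10^{5}$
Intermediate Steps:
$u{\left(W \right)} = \frac{159 + W}{4 W}$ ($u{\left(W \right)} = \frac{\left(W + 159\right) \frac{1}{W + W}}{2} = \frac{\left(159 + W\right) \frac{1}{2 W}}{2} = \frac{\frac{1}{2} \frac{1}{W} \left(159 + W\right)}{2} = \frac{159 + W}{4 W}$)
$u{\left(660 \right)} + H = \frac{159 + 660}{4 \cdot 660} + 333754 = \frac{1}{4} \cdot \frac{1}{660} \cdot 819 + 333754 = \frac{273}{880} + 333754 = \frac{293703793}{880}$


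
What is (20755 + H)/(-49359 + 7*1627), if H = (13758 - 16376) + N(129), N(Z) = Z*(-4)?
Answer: -17621/37970 ≈ -0.46408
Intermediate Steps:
N(Z) = -4*Z
H = -3134 (H = (13758 - 16376) - 4*129 = -2618 - 516 = -3134)
(20755 + H)/(-49359 + 7*1627) = (20755 - 3134)/(-49359 + 7*1627) = 17621/(-49359 + 11389) = 17621/(-37970) = 17621*(-1/37970) = -17621/37970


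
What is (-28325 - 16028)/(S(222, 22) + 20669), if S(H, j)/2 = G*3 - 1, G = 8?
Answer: -44353/20715 ≈ -2.1411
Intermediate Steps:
S(H, j) = 46 (S(H, j) = 2*(8*3 - 1) = 2*(24 - 1) = 2*23 = 46)
(-28325 - 16028)/(S(222, 22) + 20669) = (-28325 - 16028)/(46 + 20669) = -44353/20715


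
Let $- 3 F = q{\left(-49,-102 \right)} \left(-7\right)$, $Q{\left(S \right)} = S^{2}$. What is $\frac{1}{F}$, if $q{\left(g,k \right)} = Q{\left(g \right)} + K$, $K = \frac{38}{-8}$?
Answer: $\frac{4}{22365} \approx 0.00017885$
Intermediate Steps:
$K = - \frac{19}{4}$ ($K = 38 \left(- \frac{1}{8}\right) = - \frac{19}{4} \approx -4.75$)
$q{\left(g,k \right)} = - \frac{19}{4} + g^{2}$ ($q{\left(g,k \right)} = g^{2} - \frac{19}{4} = - \frac{19}{4} + g^{2}$)
$F = \frac{22365}{4}$ ($F = - \frac{\left(- \frac{19}{4} + \left(-49\right)^{2}\right) \left(-7\right)}{3} = - \frac{\left(- \frac{19}{4} + 2401\right) \left(-7\right)}{3} = - \frac{\frac{9585}{4} \left(-7\right)}{3} = \left(- \frac{1}{3}\right) \left(- \frac{67095}{4}\right) = \frac{22365}{4} \approx 5591.3$)
$\frac{1}{F} = \frac{1}{\frac{22365}{4}} = \frac{4}{22365}$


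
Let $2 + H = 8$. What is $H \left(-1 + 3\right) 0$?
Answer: $0$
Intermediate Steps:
$H = 6$ ($H = -2 + 8 = 6$)
$H \left(-1 + 3\right) 0 = 6 \left(-1 + 3\right) 0 = 6 \cdot 2 \cdot 0 = 12 \cdot 0 = 0$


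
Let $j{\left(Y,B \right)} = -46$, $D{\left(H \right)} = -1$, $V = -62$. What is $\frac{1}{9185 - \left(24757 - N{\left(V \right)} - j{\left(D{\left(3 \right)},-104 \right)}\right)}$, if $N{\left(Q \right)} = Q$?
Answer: $- \frac{1}{15680} \approx -6.3775 \cdot 10^{-5}$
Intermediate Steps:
$\frac{1}{9185 - \left(24757 - N{\left(V \right)} - j{\left(D{\left(3 \right)},-104 \right)}\right)} = \frac{1}{9185 - 24865} = \frac{1}{-15680} = - \frac{1}{15680}$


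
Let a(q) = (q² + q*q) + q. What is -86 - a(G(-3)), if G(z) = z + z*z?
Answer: -164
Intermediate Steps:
G(z) = z + z²
a(q) = q + 2*q² (a(q) = (q² + q²) + q = 2*q² + q = q + 2*q²)
-86 - a(G(-3)) = -86 - (-3*(1 - 3))*(1 + 2*(-3*(1 - 3))) = -86 - (-3*(-2))*(1 + 2*(-3*(-2))) = -86 - 6*(1 + 2*6) = -86 - 6*(1 + 12) = -86 - 6*13 = -86 - 1*78 = -86 - 78 = -164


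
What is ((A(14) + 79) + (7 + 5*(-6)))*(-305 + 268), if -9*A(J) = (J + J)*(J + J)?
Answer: 10360/9 ≈ 1151.1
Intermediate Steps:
A(J) = -4*J**2/9 (A(J) = -(J + J)*(J + J)/9 = -2*J*2*J/9 = -4*J**2/9)
((A(14) + 79) + (7 + 5*(-6)))*(-305 + 268) = ((-4/9*14**2 + 79) + (7 + 5*(-6)))*(-305 + 268) = ((-4/9*196 + 79) + (7 - 30))*(-37) = ((-784/9 + 79) - 23)*(-37) = (-73/9 - 23)*(-37) = -280/9*(-37) = 10360/9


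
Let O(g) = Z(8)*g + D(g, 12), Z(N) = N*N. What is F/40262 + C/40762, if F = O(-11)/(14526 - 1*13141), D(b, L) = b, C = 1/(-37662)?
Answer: -109770835033/8560595599957428 ≈ -1.2823e-5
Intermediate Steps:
C = -1/37662 ≈ -2.6552e-5
Z(N) = N**2
O(g) = 65*g (O(g) = 8**2*g + g = 64*g + g = 65*g)
F = -143/277 (F = (65*(-11))/(14526 - 1*13141) = -715/(14526 - 13141) = -715/1385 = -715*1/1385 = -143/277 ≈ -0.51625)
F/40262 + C/40762 = -143/277/40262 - 1/37662/40762 = -143/277*1/40262 - 1/37662*1/40762 = -143/11152574 - 1/1535178444 = -109770835033/8560595599957428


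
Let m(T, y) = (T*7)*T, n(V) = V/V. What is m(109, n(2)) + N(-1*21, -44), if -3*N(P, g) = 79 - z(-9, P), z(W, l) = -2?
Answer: 83140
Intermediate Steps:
n(V) = 1
m(T, y) = 7*T² (m(T, y) = (7*T)*T = 7*T²)
N(P, g) = -27 (N(P, g) = -(79 - 1*(-2))/3 = -(79 + 2)/3 = -⅓*81 = -27)
m(109, n(2)) + N(-1*21, -44) = 7*109² - 27 = 7*11881 - 27 = 83167 - 27 = 83140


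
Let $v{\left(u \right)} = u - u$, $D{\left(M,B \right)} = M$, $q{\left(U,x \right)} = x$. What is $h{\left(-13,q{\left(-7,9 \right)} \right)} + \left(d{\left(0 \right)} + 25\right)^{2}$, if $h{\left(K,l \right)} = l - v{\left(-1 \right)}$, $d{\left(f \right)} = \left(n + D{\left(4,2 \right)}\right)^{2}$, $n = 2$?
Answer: $3730$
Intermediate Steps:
$d{\left(f \right)} = 36$ ($d{\left(f \right)} = \left(2 + 4\right)^{2} = 6^{2} = 36$)
$v{\left(u \right)} = 0$
$h{\left(K,l \right)} = l$ ($h{\left(K,l \right)} = l - 0 = l + 0 = l$)
$h{\left(-13,q{\left(-7,9 \right)} \right)} + \left(d{\left(0 \right)} + 25\right)^{2} = 9 + \left(36 + 25\right)^{2} = 9 + 61^{2} = 9 + 3721 = 3730$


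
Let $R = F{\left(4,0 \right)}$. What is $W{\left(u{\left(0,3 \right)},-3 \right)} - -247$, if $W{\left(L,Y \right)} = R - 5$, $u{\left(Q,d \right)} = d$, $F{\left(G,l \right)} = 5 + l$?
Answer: $247$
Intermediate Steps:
$R = 5$ ($R = 5 + 0 = 5$)
$W{\left(L,Y \right)} = 0$ ($W{\left(L,Y \right)} = 5 - 5 = 0$)
$W{\left(u{\left(0,3 \right)},-3 \right)} - -247 = 0 - -247 = 0 + 247 = 247$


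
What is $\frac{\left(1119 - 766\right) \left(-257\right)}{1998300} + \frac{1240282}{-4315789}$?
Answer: $- \frac{2869988214469}{8624241158700} \approx -0.33278$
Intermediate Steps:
$\frac{\left(1119 - 766\right) \left(-257\right)}{1998300} + \frac{1240282}{-4315789} = 353 \left(-257\right) \frac{1}{1998300} + 1240282 \left(- \frac{1}{4315789}\right) = \left(-90721\right) \frac{1}{1998300} - \frac{1240282}{4315789} = - \frac{90721}{1998300} - \frac{1240282}{4315789} = - \frac{2869988214469}{8624241158700}$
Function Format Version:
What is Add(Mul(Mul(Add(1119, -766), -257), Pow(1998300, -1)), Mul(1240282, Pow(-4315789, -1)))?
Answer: Rational(-2869988214469, 8624241158700) ≈ -0.33278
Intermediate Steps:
Add(Mul(Mul(Add(1119, -766), -257), Pow(1998300, -1)), Mul(1240282, Pow(-4315789, -1))) = Add(Mul(Mul(353, -257), Rational(1, 1998300)), Mul(1240282, Rational(-1, 4315789))) = Add(Mul(-90721, Rational(1, 1998300)), Rational(-1240282, 4315789)) = Add(Rational(-90721, 1998300), Rational(-1240282, 4315789)) = Rational(-2869988214469, 8624241158700)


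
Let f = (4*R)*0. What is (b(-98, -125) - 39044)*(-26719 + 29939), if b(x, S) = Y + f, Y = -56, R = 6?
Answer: -125902000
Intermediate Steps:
f = 0 (f = (4*6)*0 = 24*0 = 0)
b(x, S) = -56 (b(x, S) = -56 + 0 = -56)
(b(-98, -125) - 39044)*(-26719 + 29939) = (-56 - 39044)*(-26719 + 29939) = -39100*3220 = -125902000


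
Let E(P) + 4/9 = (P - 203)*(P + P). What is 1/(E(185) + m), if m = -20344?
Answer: -9/243040 ≈ -3.7031e-5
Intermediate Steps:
E(P) = -4/9 + 2*P*(-203 + P) (E(P) = -4/9 + (P - 203)*(P + P) = -4/9 + (-203 + P)*(2*P) = -4/9 + 2*P*(-203 + P))
1/(E(185) + m) = 1/((-4/9 - 406*185 + 2*185**2) - 20344) = 1/((-4/9 - 75110 + 2*34225) - 20344) = 1/((-4/9 - 75110 + 68450) - 20344) = 1/(-59944/9 - 20344) = 1/(-243040/9) = -9/243040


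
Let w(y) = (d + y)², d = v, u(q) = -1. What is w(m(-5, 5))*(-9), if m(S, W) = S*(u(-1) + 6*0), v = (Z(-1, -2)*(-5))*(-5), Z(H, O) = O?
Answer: -18225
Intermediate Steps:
v = -50 (v = -2*(-5)*(-5) = 10*(-5) = -50)
d = -50
m(S, W) = -S (m(S, W) = S*(-1 + 6*0) = S*(-1 + 0) = S*(-1) = -S)
w(y) = (-50 + y)²
w(m(-5, 5))*(-9) = (-50 - 1*(-5))²*(-9) = (-50 + 5)²*(-9) = (-45)²*(-9) = 2025*(-9) = -18225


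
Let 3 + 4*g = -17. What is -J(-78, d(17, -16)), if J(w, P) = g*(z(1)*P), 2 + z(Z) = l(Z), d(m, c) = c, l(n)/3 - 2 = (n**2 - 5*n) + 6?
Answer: -800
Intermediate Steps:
g = -5 (g = -3/4 + (1/4)*(-17) = -3/4 - 17/4 = -5)
l(n) = 24 - 15*n + 3*n**2 (l(n) = 6 + 3*((n**2 - 5*n) + 6) = 6 + 3*(6 + n**2 - 5*n) = 6 + (18 - 15*n + 3*n**2) = 24 - 15*n + 3*n**2)
z(Z) = 22 - 15*Z + 3*Z**2 (z(Z) = -2 + (24 - 15*Z + 3*Z**2) = 22 - 15*Z + 3*Z**2)
J(w, P) = -50*P (J(w, P) = -5*(22 - 15*1 + 3*1**2)*P = -5*(22 - 15 + 3*1)*P = -5*(22 - 15 + 3)*P = -50*P)
-J(-78, d(17, -16)) = -(-50)*(-16) = -1*800 = -800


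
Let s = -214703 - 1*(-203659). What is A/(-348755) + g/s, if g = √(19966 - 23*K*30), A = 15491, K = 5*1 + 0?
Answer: -15491/348755 - √4129/5522 ≈ -0.056055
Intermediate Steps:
K = 5 (K = 5 + 0 = 5)
g = 2*√4129 (g = √(19966 - 23*5*30) = √(19966 - 115*30) = √(19966 - 3450) = √16516 = 2*√4129 ≈ 128.51)
s = -11044 (s = -214703 + 203659 = -11044)
A/(-348755) + g/s = 15491/(-348755) + (2*√4129)/(-11044) = 15491*(-1/348755) + (2*√4129)*(-1/11044) = -15491/348755 - √4129/5522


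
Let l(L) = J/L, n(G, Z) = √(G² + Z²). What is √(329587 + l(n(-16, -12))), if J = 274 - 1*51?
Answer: √32959815/10 ≈ 574.11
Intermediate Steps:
J = 223 (J = 274 - 51 = 223)
l(L) = 223/L
√(329587 + l(n(-16, -12))) = √(329587 + 223/(√((-16)² + (-12)²))) = √(329587 + 223/(√(256 + 144))) = √(329587 + 223/(√400)) = √(329587 + 223/20) = √(6591963/20) = √32959815/10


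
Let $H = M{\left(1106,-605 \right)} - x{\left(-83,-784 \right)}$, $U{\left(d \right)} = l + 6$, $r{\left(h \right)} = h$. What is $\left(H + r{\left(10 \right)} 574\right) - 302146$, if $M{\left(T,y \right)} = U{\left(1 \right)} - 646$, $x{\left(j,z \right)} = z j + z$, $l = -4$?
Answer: $-361338$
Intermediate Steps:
$x{\left(j,z \right)} = z + j z$ ($x{\left(j,z \right)} = j z + z = z + j z$)
$U{\left(d \right)} = 2$ ($U{\left(d \right)} = -4 + 6 = 2$)
$M{\left(T,y \right)} = -644$ ($M{\left(T,y \right)} = 2 - 646 = -644$)
$H = -64932$ ($H = -644 - - 784 \left(1 - 83\right) = -644 - \left(-784\right) \left(-82\right) = -644 - 64288 = -64932$)
$\left(H + r{\left(10 \right)} 574\right) - 302146 = \left(-64932 + 10 \cdot 574\right) - 302146 = \left(-64932 + 5740\right) - 302146 = -59192 - 302146 = -361338$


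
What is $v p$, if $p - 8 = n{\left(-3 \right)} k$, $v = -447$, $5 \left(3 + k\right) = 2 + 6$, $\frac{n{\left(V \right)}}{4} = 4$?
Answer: $\frac{32184}{5} \approx 6436.8$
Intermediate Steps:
$n{\left(V \right)} = 16$ ($n{\left(V \right)} = 4 \cdot 4 = 16$)
$k = - \frac{7}{5}$ ($k = -3 + \frac{2 + 6}{5} = -3 + \frac{1}{5} \cdot 8 = -3 + \frac{8}{5} = - \frac{7}{5} \approx -1.4$)
$p = - \frac{72}{5}$ ($p = 8 + 16 \left(- \frac{7}{5}\right) = 8 - \frac{112}{5} = - \frac{72}{5} \approx -14.4$)
$v p = \left(-447\right) \left(- \frac{72}{5}\right) = \frac{32184}{5}$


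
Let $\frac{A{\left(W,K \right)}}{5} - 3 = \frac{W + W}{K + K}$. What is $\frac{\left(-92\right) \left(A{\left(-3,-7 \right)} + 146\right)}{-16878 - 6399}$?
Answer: $\frac{105064}{162939} \approx 0.64481$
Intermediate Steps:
$A{\left(W,K \right)} = 15 + \frac{5 W}{K}$ ($A{\left(W,K \right)} = 15 + 5 \frac{W + W}{K + K} = 15 + 5 \frac{2 W}{2 K} = 15 + 5 \cdot 2 W \frac{1}{2 K} = 15 + 5 \frac{W}{K} = 15 + \frac{5 W}{K}$)
$\frac{\left(-92\right) \left(A{\left(-3,-7 \right)} + 146\right)}{-16878 - 6399} = \frac{\left(-92\right) \left(\left(15 + 5 \left(-3\right) \frac{1}{-7}\right) + 146\right)}{-16878 - 6399} = \frac{\left(-92\right) \left(\left(15 + 5 \left(-3\right) \left(- \frac{1}{7}\right)\right) + 146\right)}{-23277} = - 92 \left(\left(15 + \frac{15}{7}\right) + 146\right) \left(- \frac{1}{23277}\right) = - 92 \left(\frac{120}{7} + 146\right) \left(- \frac{1}{23277}\right) = \left(-92\right) \frac{1142}{7} \left(- \frac{1}{23277}\right) = \left(- \frac{105064}{7}\right) \left(- \frac{1}{23277}\right) = \frac{105064}{162939}$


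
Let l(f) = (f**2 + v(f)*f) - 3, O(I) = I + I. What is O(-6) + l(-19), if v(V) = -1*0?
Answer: 346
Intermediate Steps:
v(V) = 0
O(I) = 2*I
l(f) = -3 + f**2 (l(f) = (f**2 + 0*f) - 3 = (f**2 + 0) - 3 = f**2 - 3 = -3 + f**2)
O(-6) + l(-19) = 2*(-6) + (-3 + (-19)**2) = -12 + (-3 + 361) = -12 + 358 = 346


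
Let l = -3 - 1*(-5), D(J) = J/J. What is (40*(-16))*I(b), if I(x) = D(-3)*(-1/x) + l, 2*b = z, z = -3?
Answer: -5120/3 ≈ -1706.7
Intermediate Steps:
b = -3/2 (b = (½)*(-3) = -3/2 ≈ -1.5000)
D(J) = 1
l = 2 (l = -3 + 5 = 2)
I(x) = 2 - 1/x (I(x) = 1*(-1/x) + 2 = -1/x + 2 = 2 - 1/x)
(40*(-16))*I(b) = (40*(-16))*(2 - 1/(-3/2)) = -640*(2 - 1*(-⅔)) = -640*(2 + ⅔) = -640*8/3 = -5120/3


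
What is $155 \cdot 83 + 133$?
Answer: $12998$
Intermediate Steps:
$155 \cdot 83 + 133 = 12865 + 133 = 12998$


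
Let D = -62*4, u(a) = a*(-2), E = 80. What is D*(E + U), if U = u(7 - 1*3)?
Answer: -17856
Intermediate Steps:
u(a) = -2*a
U = -8 (U = -2*(7 - 1*3) = -2*(7 - 3) = -2*4 = -8)
D = -248
D*(E + U) = -248*(80 - 8) = -248*72 = -17856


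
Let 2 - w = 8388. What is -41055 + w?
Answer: -49441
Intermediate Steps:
w = -8386 (w = 2 - 1*8388 = 2 - 8388 = -8386)
-41055 + w = -41055 - 8386 = -49441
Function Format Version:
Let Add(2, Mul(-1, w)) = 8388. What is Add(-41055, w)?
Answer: -49441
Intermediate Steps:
w = -8386 (w = Add(2, Mul(-1, 8388)) = Add(2, -8388) = -8386)
Add(-41055, w) = Add(-41055, -8386) = -49441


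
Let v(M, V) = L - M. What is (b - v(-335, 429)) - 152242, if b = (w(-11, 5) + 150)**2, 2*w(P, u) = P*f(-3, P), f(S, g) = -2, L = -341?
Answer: -126315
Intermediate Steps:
w(P, u) = -P (w(P, u) = (P*(-2))/2 = (-2*P)/2 = -P)
v(M, V) = -341 - M
b = 25921 (b = (-1*(-11) + 150)**2 = (11 + 150)**2 = 161**2 = 25921)
(b - v(-335, 429)) - 152242 = (25921 - (-341 - 1*(-335))) - 152242 = (25921 - (-341 + 335)) - 152242 = (25921 - 1*(-6)) - 152242 = (25921 + 6) - 152242 = 25927 - 152242 = -126315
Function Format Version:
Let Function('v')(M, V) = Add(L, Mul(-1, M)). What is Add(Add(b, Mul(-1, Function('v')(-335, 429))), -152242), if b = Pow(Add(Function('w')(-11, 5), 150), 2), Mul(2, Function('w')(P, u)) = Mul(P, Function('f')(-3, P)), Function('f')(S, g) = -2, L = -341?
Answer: -126315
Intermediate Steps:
Function('w')(P, u) = Mul(-1, P) (Function('w')(P, u) = Mul(Rational(1, 2), Mul(P, -2)) = Mul(Rational(1, 2), Mul(-2, P)) = Mul(-1, P))
Function('v')(M, V) = Add(-341, Mul(-1, M))
b = 25921 (b = Pow(Add(Mul(-1, -11), 150), 2) = Pow(Add(11, 150), 2) = Pow(161, 2) = 25921)
Add(Add(b, Mul(-1, Function('v')(-335, 429))), -152242) = Add(Add(25921, Mul(-1, Add(-341, Mul(-1, -335)))), -152242) = Add(Add(25921, Mul(-1, Add(-341, 335))), -152242) = Add(Add(25921, Mul(-1, -6)), -152242) = Add(Add(25921, 6), -152242) = Add(25927, -152242) = -126315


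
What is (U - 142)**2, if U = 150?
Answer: 64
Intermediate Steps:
(U - 142)**2 = (150 - 142)**2 = 8**2 = 64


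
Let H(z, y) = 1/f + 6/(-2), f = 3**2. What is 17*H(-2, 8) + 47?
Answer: -19/9 ≈ -2.1111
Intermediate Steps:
f = 9
H(z, y) = -26/9 (H(z, y) = 1/9 + 6/(-2) = 1*(1/9) + 6*(-1/2) = 1/9 - 3 = -26/9)
17*H(-2, 8) + 47 = 17*(-26/9) + 47 = -442/9 + 47 = -19/9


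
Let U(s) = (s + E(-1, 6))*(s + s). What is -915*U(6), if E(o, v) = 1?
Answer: -76860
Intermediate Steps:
U(s) = 2*s*(1 + s) (U(s) = (s + 1)*(s + s) = (1 + s)*(2*s) = 2*s*(1 + s))
-915*U(6) = -1830*6*(1 + 6) = -1830*6*7 = -915*84 = -76860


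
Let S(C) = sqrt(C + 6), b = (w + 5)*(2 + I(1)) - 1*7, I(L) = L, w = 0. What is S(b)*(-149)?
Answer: -149*sqrt(14) ≈ -557.51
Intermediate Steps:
b = 8 (b = (0 + 5)*(2 + 1) - 1*7 = 5*3 - 7 = 15 - 7 = 8)
S(C) = sqrt(6 + C)
S(b)*(-149) = sqrt(6 + 8)*(-149) = sqrt(14)*(-149) = -149*sqrt(14)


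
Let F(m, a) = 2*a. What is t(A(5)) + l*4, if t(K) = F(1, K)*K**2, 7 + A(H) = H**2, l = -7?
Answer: 11636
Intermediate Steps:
A(H) = -7 + H**2
t(K) = 2*K**3 (t(K) = (2*K)*K**2 = 2*K**3)
t(A(5)) + l*4 = 2*(-7 + 5**2)**3 - 7*4 = 2*(-7 + 25)**3 - 28 = 2*18**3 - 28 = 2*5832 - 28 = 11664 - 28 = 11636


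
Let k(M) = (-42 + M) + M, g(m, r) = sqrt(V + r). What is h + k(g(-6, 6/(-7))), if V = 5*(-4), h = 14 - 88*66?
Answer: -5836 + 2*I*sqrt(1022)/7 ≈ -5836.0 + 9.1339*I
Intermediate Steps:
h = -5794 (h = 14 - 5808 = -5794)
V = -20
g(m, r) = sqrt(-20 + r)
k(M) = -42 + 2*M
h + k(g(-6, 6/(-7))) = -5794 + (-42 + 2*sqrt(-20 + 6/(-7))) = -5794 + (-42 + 2*sqrt(-20 + 6*(-1/7))) = -5794 + (-42 + 2*sqrt(-20 - 6/7)) = -5794 + (-42 + 2*sqrt(-146/7)) = -5794 + (-42 + 2*(I*sqrt(1022)/7)) = -5794 + (-42 + 2*I*sqrt(1022)/7) = -5836 + 2*I*sqrt(1022)/7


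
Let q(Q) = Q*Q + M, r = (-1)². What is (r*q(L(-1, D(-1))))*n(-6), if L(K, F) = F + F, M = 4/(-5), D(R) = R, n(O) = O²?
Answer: 576/5 ≈ 115.20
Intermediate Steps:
M = -⅘ (M = 4*(-⅕) = -⅘ ≈ -0.80000)
r = 1
L(K, F) = 2*F
q(Q) = -⅘ + Q² (q(Q) = Q*Q - ⅘ = Q² - ⅘ = -⅘ + Q²)
(r*q(L(-1, D(-1))))*n(-6) = (1*(-⅘ + (2*(-1))²))*(-6)² = (1*(-⅘ + (-2)²))*36 = (1*(-⅘ + 4))*36 = (1*(16/5))*36 = (16/5)*36 = 576/5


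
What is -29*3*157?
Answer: -13659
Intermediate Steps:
-29*3*157 = -87*157 = -13659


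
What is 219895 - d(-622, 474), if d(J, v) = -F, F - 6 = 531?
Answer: 220432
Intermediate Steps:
F = 537 (F = 6 + 531 = 537)
d(J, v) = -537 (d(J, v) = -1*537 = -537)
219895 - d(-622, 474) = 219895 - 1*(-537) = 219895 + 537 = 220432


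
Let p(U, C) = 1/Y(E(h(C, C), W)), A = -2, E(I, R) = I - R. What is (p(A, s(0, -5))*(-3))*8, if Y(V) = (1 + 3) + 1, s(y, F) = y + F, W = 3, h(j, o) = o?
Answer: -24/5 ≈ -4.8000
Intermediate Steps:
s(y, F) = F + y
Y(V) = 5 (Y(V) = 4 + 1 = 5)
p(U, C) = ⅕ (p(U, C) = 1/5 = ⅕)
(p(A, s(0, -5))*(-3))*8 = ((⅕)*(-3))*8 = -⅗*8 = -24/5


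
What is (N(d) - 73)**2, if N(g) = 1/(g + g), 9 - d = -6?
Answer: 4791721/900 ≈ 5324.1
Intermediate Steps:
d = 15 (d = 9 - 1*(-6) = 9 + 6 = 15)
N(g) = 1/(2*g)
(N(d) - 73)**2 = ((1/2)/15 - 73)**2 = ((1/2)*(1/15) - 73)**2 = (1/30 - 73)**2 = (-2189/30)**2 = 4791721/900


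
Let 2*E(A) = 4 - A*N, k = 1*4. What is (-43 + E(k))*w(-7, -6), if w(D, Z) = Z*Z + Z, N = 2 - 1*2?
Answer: -1230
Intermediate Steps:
N = 0 (N = 2 - 2 = 0)
w(D, Z) = Z + Z**2 (w(D, Z) = Z**2 + Z = Z + Z**2)
k = 4
E(A) = 2 (E(A) = (4 - A*0)/2 = (4 - 1*0)/2 = (4 + 0)/2 = (1/2)*4 = 2)
(-43 + E(k))*w(-7, -6) = (-43 + 2)*(-6*(1 - 6)) = -(-246)*(-5) = -41*30 = -1230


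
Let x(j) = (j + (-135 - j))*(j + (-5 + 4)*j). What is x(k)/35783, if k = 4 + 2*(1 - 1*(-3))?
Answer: 0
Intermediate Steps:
k = 12 (k = 4 + 2*(1 + 3) = 4 + 2*4 = 4 + 8 = 12)
x(j) = 0 (x(j) = -135*(j - j) = -135*0 = 0)
x(k)/35783 = 0/35783 = 0*(1/35783) = 0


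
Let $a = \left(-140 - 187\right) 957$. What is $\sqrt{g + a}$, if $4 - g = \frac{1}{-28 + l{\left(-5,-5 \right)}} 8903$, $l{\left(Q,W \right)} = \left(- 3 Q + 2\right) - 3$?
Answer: $\frac{i \sqrt{61210618}}{14} \approx 558.84 i$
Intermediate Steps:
$l{\left(Q,W \right)} = -1 - 3 Q$ ($l{\left(Q,W \right)} = \left(2 - 3 Q\right) - 3 = -1 - 3 Q$)
$a = -312939$ ($a = \left(-327\right) 957 = -312939$)
$g = \frac{8959}{14}$ ($g = 4 - \frac{1}{-28 - -14} \cdot 8903 = 4 - \frac{1}{-28 + \left(-1 + 15\right)} 8903 = 4 - \frac{1}{-28 + 14} \cdot 8903 = 4 - \frac{1}{-14} \cdot 8903 = 4 - \left(- \frac{1}{14}\right) 8903 = 4 - - \frac{8903}{14} = 4 + \frac{8903}{14} = \frac{8959}{14} \approx 639.93$)
$\sqrt{g + a} = \sqrt{\frac{8959}{14} - 312939} = \sqrt{- \frac{4372187}{14}} = \frac{i \sqrt{61210618}}{14}$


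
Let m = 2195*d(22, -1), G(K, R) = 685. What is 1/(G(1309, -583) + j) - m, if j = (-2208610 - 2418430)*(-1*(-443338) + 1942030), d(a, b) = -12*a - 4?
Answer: 6492739242439589099/11037193150035 ≈ 5.8826e+5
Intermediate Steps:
d(a, b) = -4 - 12*a
j = -11037193150720 (j = -4627040*(443338 + 1942030) = -4627040*2385368 = -11037193150720)
m = -588260 (m = 2195*(-4 - 12*22) = 2195*(-4 - 264) = 2195*(-268) = -588260)
1/(G(1309, -583) + j) - m = 1/(685 - 11037193150720) - 1*(-588260) = 1/(-11037193150035) + 588260 = -1/11037193150035 + 588260 = 6492739242439589099/11037193150035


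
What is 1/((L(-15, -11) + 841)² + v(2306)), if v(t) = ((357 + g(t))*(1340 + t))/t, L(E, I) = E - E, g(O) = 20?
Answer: 1153/816182264 ≈ 1.4127e-6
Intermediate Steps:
L(E, I) = 0
v(t) = (505180 + 377*t)/t (v(t) = ((357 + 20)*(1340 + t))/t = (377*(1340 + t))/t = (505180 + 377*t)/t)
1/((L(-15, -11) + 841)² + v(2306)) = 1/((0 + 841)² + (377 + 505180/2306)) = 1/(841² + (377 + 505180*(1/2306))) = 1/(707281 + (377 + 252590/1153)) = 1/(707281 + 687271/1153) = 1/(816182264/1153) = 1153/816182264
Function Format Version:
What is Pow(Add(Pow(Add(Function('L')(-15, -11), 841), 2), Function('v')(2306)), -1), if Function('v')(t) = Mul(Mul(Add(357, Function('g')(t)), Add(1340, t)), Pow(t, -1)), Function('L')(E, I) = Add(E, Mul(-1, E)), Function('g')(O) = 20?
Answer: Rational(1153, 816182264) ≈ 1.4127e-6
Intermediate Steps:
Function('L')(E, I) = 0
Function('v')(t) = Mul(Pow(t, -1), Add(505180, Mul(377, t))) (Function('v')(t) = Mul(Mul(Add(357, 20), Add(1340, t)), Pow(t, -1)) = Mul(Mul(377, Add(1340, t)), Pow(t, -1)) = Mul(Add(505180, Mul(377, t)), Pow(t, -1)) = Mul(Pow(t, -1), Add(505180, Mul(377, t))))
Pow(Add(Pow(Add(Function('L')(-15, -11), 841), 2), Function('v')(2306)), -1) = Pow(Add(Pow(Add(0, 841), 2), Add(377, Mul(505180, Pow(2306, -1)))), -1) = Pow(Add(Pow(841, 2), Add(377, Mul(505180, Rational(1, 2306)))), -1) = Pow(Add(707281, Add(377, Rational(252590, 1153))), -1) = Pow(Add(707281, Rational(687271, 1153)), -1) = Pow(Rational(816182264, 1153), -1) = Rational(1153, 816182264)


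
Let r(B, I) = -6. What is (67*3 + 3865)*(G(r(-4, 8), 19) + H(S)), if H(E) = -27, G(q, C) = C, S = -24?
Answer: -32528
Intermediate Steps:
(67*3 + 3865)*(G(r(-4, 8), 19) + H(S)) = (67*3 + 3865)*(19 - 27) = (201 + 3865)*(-8) = 4066*(-8) = -32528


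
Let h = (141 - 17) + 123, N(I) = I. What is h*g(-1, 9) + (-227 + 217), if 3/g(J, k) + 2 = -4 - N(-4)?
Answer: -761/2 ≈ -380.50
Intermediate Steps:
g(J, k) = -3/2 (g(J, k) = 3/(-2 + (-4 - 1*(-4))) = 3/(-2 + (-4 + 4)) = 3/(-2 + 0) = 3/(-2) = 3*(-½) = -3/2)
h = 247 (h = 124 + 123 = 247)
h*g(-1, 9) + (-227 + 217) = 247*(-3/2) + (-227 + 217) = -741/2 - 10 = -761/2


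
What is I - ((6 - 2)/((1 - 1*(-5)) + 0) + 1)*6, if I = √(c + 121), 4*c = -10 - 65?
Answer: -10 + √409/2 ≈ 0.11187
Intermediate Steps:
c = -75/4 (c = (-10 - 65)/4 = (¼)*(-75) = -75/4 ≈ -18.750)
I = √409/2 (I = √(-75/4 + 121) = √(409/4) = √409/2 ≈ 10.112)
I - ((6 - 2)/((1 - 1*(-5)) + 0) + 1)*6 = √409/2 - ((6 - 2)/((1 - 1*(-5)) + 0) + 1)*6 = √409/2 - (4/((1 + 5) + 0) + 1)*6 = √409/2 - (4/(6 + 0) + 1)*6 = √409/2 - (4/6 + 1)*6 = √409/2 - (4*(⅙) + 1)*6 = √409/2 - (⅔ + 1)*6 = √409/2 - 5*6/3 = √409/2 - 1*10 = √409/2 - 10 = -10 + √409/2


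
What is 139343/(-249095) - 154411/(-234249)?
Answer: 5822049638/58350254655 ≈ 0.099778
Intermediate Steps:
139343/(-249095) - 154411/(-234249) = 139343*(-1/249095) - 154411*(-1/234249) = -139343/249095 + 154411/234249 = 5822049638/58350254655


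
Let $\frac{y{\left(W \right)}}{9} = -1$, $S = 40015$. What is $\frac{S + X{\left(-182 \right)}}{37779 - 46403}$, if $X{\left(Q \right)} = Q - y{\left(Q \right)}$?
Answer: $- \frac{1811}{392} \approx -4.6199$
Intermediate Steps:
$y{\left(W \right)} = -9$ ($y{\left(W \right)} = 9 \left(-1\right) = -9$)
$X{\left(Q \right)} = 9 + Q$ ($X{\left(Q \right)} = Q - -9 = Q + 9 = 9 + Q$)
$\frac{S + X{\left(-182 \right)}}{37779 - 46403} = \frac{40015 + \left(9 - 182\right)}{37779 - 46403} = \frac{40015 - 173}{-8624} = 39842 \left(- \frac{1}{8624}\right) = - \frac{1811}{392}$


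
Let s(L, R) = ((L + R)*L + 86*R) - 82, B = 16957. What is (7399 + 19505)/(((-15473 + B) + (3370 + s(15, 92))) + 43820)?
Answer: 26904/58109 ≈ 0.46299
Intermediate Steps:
s(L, R) = -82 + 86*R + L*(L + R) (s(L, R) = (L*(L + R) + 86*R) - 82 = (86*R + L*(L + R)) - 82 = -82 + 86*R + L*(L + R))
(7399 + 19505)/(((-15473 + B) + (3370 + s(15, 92))) + 43820) = (7399 + 19505)/(((-15473 + 16957) + (3370 + (-82 + 15**2 + 86*92 + 15*92))) + 43820) = 26904/((1484 + (3370 + (-82 + 225 + 7912 + 1380))) + 43820) = 26904/((1484 + (3370 + 9435)) + 43820) = 26904/((1484 + 12805) + 43820) = 26904/(14289 + 43820) = 26904/58109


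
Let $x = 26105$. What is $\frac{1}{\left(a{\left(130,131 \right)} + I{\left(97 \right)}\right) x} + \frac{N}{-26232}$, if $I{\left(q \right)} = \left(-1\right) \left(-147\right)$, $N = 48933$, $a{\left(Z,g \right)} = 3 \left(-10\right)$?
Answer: $- \frac{49818433891}{26706668040} \approx -1.8654$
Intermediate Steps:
$a{\left(Z,g \right)} = -30$
$I{\left(q \right)} = 147$
$\frac{1}{\left(a{\left(130,131 \right)} + I{\left(97 \right)}\right) x} + \frac{N}{-26232} = \frac{1}{\left(-30 + 147\right) 26105} + \frac{48933}{-26232} = \frac{1}{117} \cdot \frac{1}{26105} + 48933 \left(- \frac{1}{26232}\right) = \frac{1}{117} \cdot \frac{1}{26105} - \frac{16311}{8744} = \frac{1}{3054285} - \frac{16311}{8744} = - \frac{49818433891}{26706668040}$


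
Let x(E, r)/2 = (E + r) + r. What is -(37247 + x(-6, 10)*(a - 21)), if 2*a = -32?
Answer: -36211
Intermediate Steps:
a = -16 (a = (½)*(-32) = -16)
x(E, r) = 2*E + 4*r (x(E, r) = 2*((E + r) + r) = 2*(E + 2*r) = 2*E + 4*r)
-(37247 + x(-6, 10)*(a - 21)) = -(37247 + (2*(-6) + 4*10)*(-16 - 21)) = -(37247 + (-12 + 40)*(-37)) = -(37247 + 28*(-37)) = -(37247 - 1036) = -1*36211 = -36211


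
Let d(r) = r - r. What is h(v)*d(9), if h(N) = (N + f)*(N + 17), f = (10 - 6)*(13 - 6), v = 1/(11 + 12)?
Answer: 0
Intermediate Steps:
v = 1/23 ≈ 0.043478
f = 28 (f = 4*7 = 28)
h(N) = (17 + N)*(28 + N) (h(N) = (N + 28)*(N + 17) = (28 + N)*(17 + N) = (17 + N)*(28 + N))
d(r) = 0
h(v)*d(9) = (476 + (1/23)² + 45*(1/23))*0 = (476 + 1/529 + 45/23)*0 = (252840/529)*0 = 0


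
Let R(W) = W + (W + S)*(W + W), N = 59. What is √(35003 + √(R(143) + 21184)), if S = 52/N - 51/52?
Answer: √(487381772 + 118*√866025010)/118 ≈ 187.76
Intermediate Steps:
S = -305/3068 (S = 52/59 - 51/52 = -305/3068 ≈ -0.099413)
R(W) = W + 2*W*(-305/3068 + W) (R(W) = W + (W - 305/3068)*(W + W) = W + (-305/3068 + W)*(2*W) = W + 2*W*(-305/3068 + W))
√(35003 + √(R(143) + 21184)) = √(35003 + √((1/1534)*143*(1229 + 3068*143) + 21184)) = √(35003 + √((1/1534)*143*(1229 + 438724) + 21184)) = √(35003 + √((1/1534)*143*439953 + 21184)) = √(35003 + √(4839483/118 + 21184)) = √(35003 + √(7339195/118)) = √(35003 + √866025010/118)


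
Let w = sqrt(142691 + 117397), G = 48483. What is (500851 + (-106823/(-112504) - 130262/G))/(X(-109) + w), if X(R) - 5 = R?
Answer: 35514674602577209/169957744889688 + 2731898046352093*sqrt(65022)/679830979558752 ≈ 1233.7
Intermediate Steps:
X(R) = 5 + R
w = 2*sqrt(65022) (w = sqrt(260088) = 2*sqrt(65022) ≈ 509.99)
(500851 + (-106823/(-112504) - 130262/G))/(X(-109) + w) = (500851 + (-106823/(-112504) - 130262/48483))/((5 - 109) + 2*sqrt(65022)) = (500851 + (-106823*(-1/112504) - 130262*1/48483))/(-104 + 2*sqrt(65022)) = (500851 + (106823/112504 - 130262/48483))/(-104 + 2*sqrt(65022)) = (500851 - 9475896539/5454531432)/(-104 + 2*sqrt(65022)) = 2731898046352093/(5454531432*(-104 + 2*sqrt(65022)))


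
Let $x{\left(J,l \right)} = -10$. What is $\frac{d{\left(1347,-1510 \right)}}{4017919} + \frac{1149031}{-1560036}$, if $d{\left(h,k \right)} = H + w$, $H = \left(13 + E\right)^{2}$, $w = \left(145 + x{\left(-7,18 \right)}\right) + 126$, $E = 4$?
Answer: $- \frac{4615855466689}{6268098285084} \approx -0.7364$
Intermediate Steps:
$w = 261$ ($w = \left(145 - 10\right) + 126 = 135 + 126 = 261$)
$H = 289$ ($H = \left(13 + 4\right)^{2} = 17^{2} = 289$)
$d{\left(h,k \right)} = 550$ ($d{\left(h,k \right)} = 289 + 261 = 550$)
$\frac{d{\left(1347,-1510 \right)}}{4017919} + \frac{1149031}{-1560036} = \frac{550}{4017919} + \frac{1149031}{-1560036} = 550 \cdot \frac{1}{4017919} + 1149031 \left(- \frac{1}{1560036}\right) = \frac{550}{4017919} - \frac{1149031}{1560036} = - \frac{4615855466689}{6268098285084}$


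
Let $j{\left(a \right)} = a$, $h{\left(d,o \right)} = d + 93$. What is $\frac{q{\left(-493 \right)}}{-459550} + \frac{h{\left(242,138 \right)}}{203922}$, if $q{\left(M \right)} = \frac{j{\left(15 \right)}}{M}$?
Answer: $\frac{3795001954}{2310009553215} \approx 0.0016429$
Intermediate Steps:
$h{\left(d,o \right)} = 93 + d$
$q{\left(M \right)} = \frac{15}{M}$
$\frac{q{\left(-493 \right)}}{-459550} + \frac{h{\left(242,138 \right)}}{203922} = \frac{15 \frac{1}{-493}}{-459550} + \frac{93 + 242}{203922} = 15 \left(- \frac{1}{493}\right) \left(- \frac{1}{459550}\right) + 335 \cdot \frac{1}{203922} = \left(- \frac{15}{493}\right) \left(- \frac{1}{459550}\right) + \frac{335}{203922} = \frac{3}{45311630} + \frac{335}{203922} = \frac{3795001954}{2310009553215}$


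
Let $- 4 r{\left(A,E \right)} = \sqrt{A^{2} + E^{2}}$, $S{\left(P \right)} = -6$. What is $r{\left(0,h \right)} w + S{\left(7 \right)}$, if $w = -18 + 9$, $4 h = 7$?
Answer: $- \frac{33}{16} \approx -2.0625$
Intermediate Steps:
$h = \frac{7}{4}$ ($h = \frac{1}{4} \cdot 7 = \frac{7}{4} \approx 1.75$)
$r{\left(A,E \right)} = - \frac{\sqrt{A^{2} + E^{2}}}{4}$
$w = -9$
$r{\left(0,h \right)} w + S{\left(7 \right)} = - \frac{\sqrt{0^{2} + \left(\frac{7}{4}\right)^{2}}}{4} \left(-9\right) - 6 = - \frac{\sqrt{0 + \frac{49}{16}}}{4} \left(-9\right) - 6 = - \frac{\sqrt{\frac{49}{16}}}{4} \left(-9\right) - 6 = \left(- \frac{1}{4}\right) \frac{7}{4} \left(-9\right) - 6 = \left(- \frac{7}{16}\right) \left(-9\right) - 6 = \frac{63}{16} - 6 = - \frac{33}{16}$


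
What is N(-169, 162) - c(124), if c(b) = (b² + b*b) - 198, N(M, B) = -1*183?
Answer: -30737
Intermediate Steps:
N(M, B) = -183
c(b) = -198 + 2*b² (c(b) = (b² + b²) - 198 = 2*b² - 198 = -198 + 2*b²)
N(-169, 162) - c(124) = -183 - (-198 + 2*124²) = -183 - (-198 + 2*15376) = -183 - (-198 + 30752) = -183 - 1*30554 = -183 - 30554 = -30737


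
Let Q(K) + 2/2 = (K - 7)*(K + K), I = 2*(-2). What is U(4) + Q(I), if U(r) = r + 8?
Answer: 99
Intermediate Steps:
U(r) = 8 + r
I = -4
Q(K) = -1 + 2*K*(-7 + K) (Q(K) = -1 + (K - 7)*(K + K) = -1 + (-7 + K)*(2*K) = -1 + 2*K*(-7 + K))
U(4) + Q(I) = (8 + 4) + (-1 - 14*(-4) + 2*(-4)**2) = 12 + (-1 + 56 + 2*16) = 12 + (-1 + 56 + 32) = 12 + 87 = 99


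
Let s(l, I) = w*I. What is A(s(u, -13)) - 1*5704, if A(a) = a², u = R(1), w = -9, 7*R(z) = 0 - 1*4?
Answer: 7985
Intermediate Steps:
R(z) = -4/7 (R(z) = (0 - 1*4)/7 = (0 - 4)/7 = (⅐)*(-4) = -4/7)
u = -4/7 ≈ -0.57143
s(l, I) = -9*I
A(s(u, -13)) - 1*5704 = (-9*(-13))² - 1*5704 = 117² - 5704 = 13689 - 5704 = 7985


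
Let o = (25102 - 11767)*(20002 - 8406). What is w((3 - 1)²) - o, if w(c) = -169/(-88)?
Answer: -13607673911/88 ≈ -1.5463e+8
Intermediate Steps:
w(c) = 169/88 (w(c) = -169*(-1/88) = 169/88)
o = 154632660 (o = 13335*11596 = 154632660)
w((3 - 1)²) - o = 169/88 - 1*154632660 = 169/88 - 154632660 = -13607673911/88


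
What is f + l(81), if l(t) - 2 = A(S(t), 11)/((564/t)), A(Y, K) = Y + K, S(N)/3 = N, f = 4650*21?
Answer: 9182717/94 ≈ 97689.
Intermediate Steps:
f = 97650
S(N) = 3*N
A(Y, K) = K + Y
l(t) = 2 + t*(11 + 3*t)/564 (l(t) = 2 + (11 + 3*t)/((564/t)) = 2 + (11 + 3*t)*(t/564) = 2 + t*(11 + 3*t)/564)
f + l(81) = 97650 + (2 + (1/564)*81*(11 + 3*81)) = 97650 + (2 + (1/564)*81*(11 + 243)) = 97650 + (2 + (1/564)*81*254) = 97650 + (2 + 3429/94) = 97650 + 3617/94 = 9182717/94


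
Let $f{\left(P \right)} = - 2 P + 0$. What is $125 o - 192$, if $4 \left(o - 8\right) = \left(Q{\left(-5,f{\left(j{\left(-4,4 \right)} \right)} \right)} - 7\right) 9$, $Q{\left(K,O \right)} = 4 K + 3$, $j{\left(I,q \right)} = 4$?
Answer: $-5942$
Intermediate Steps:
$f{\left(P \right)} = - 2 P$
$Q{\left(K,O \right)} = 3 + 4 K$
$o = -46$ ($o = 8 + \frac{\left(\left(3 + 4 \left(-5\right)\right) - 7\right) 9}{4} = 8 + \frac{\left(\left(3 - 20\right) - 7\right) 9}{4} = 8 + \frac{\left(-17 - 7\right) 9}{4} = 8 + \frac{\left(-24\right) 9}{4} = 8 + \frac{1}{4} \left(-216\right) = 8 - 54 = -46$)
$125 o - 192 = 125 \left(-46\right) - 192 = -5750 - 192 = -5942$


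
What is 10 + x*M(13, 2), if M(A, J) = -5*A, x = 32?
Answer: -2070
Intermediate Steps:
10 + x*M(13, 2) = 10 + 32*(-5*13) = 10 + 32*(-65) = 10 - 2080 = -2070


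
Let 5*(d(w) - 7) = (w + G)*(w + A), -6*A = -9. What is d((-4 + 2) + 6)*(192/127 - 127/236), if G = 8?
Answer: 2947483/149860 ≈ 19.668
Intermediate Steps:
A = 3/2 (A = -⅙*(-9) = 3/2 ≈ 1.5000)
d(w) = 7 + (8 + w)*(3/2 + w)/5 (d(w) = 7 + ((w + 8)*(w + 3/2))/5 = 7 + ((8 + w)*(3/2 + w))/5 = 7 + (8 + w)*(3/2 + w)/5)
d((-4 + 2) + 6)*(192/127 - 127/236) = (47/5 + ((-4 + 2) + 6)²/5 + 19*((-4 + 2) + 6)/10)*(192/127 - 127/236) = (47/5 + (-2 + 6)²/5 + 19*(-2 + 6)/10)*(192*(1/127) - 127*1/236) = (47/5 + (⅕)*4² + (19/10)*4)*(192/127 - 127/236) = (47/5 + (⅕)*16 + 38/5)*(29183/29972) = (47/5 + 16/5 + 38/5)*(29183/29972) = (101/5)*(29183/29972) = 2947483/149860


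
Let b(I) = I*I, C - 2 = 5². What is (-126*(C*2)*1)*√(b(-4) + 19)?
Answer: -6804*√35 ≈ -40253.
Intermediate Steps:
C = 27 (C = 2 + 5² = 2 + 25 = 27)
b(I) = I²
(-126*(C*2)*1)*√(b(-4) + 19) = (-126*(27*2)*1)*√((-4)² + 19) = (-126*54*1)*√(16 + 19) = (-126*54)*√35 = (-42*162)*√35 = -6804*√35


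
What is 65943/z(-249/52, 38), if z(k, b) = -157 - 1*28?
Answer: -65943/185 ≈ -356.45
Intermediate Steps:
z(k, b) = -185 (z(k, b) = -157 - 28 = -185)
65943/z(-249/52, 38) = 65943/(-185) = 65943*(-1/185) = -65943/185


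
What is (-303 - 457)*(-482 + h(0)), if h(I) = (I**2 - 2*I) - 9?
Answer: 373160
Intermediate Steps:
h(I) = -9 + I**2 - 2*I
(-303 - 457)*(-482 + h(0)) = (-303 - 457)*(-482 + (-9 + 0**2 - 2*0)) = -760*(-482 + (-9 + 0 + 0)) = -760*(-482 - 9) = -760*(-491) = 373160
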